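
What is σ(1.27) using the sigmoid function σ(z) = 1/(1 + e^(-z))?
0.7807

sigmoid(1.27) = 1/(1 + e^(-1.27)) = 1/(1 + 0.2808) = 0.7807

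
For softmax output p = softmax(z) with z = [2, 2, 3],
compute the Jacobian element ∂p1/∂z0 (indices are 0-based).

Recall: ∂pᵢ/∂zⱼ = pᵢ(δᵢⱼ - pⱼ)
∂p1/∂z0 = -0.04492

p = softmax(z) = [0.2119, 0.2119, 0.5761]
p1 = 0.2119, p0 = 0.2119

∂p1/∂z0 = -p1 × p0 = -0.2119 × 0.2119 = -0.04492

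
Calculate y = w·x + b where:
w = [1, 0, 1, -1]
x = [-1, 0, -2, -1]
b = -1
y = -3

y = (1)(-1) + (0)(0) + (1)(-2) + (-1)(-1) + -1 = -3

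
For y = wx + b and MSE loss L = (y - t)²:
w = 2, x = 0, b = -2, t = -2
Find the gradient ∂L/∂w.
∂L/∂w = 0

y = wx + b = (2)(0) + -2 = -2
∂L/∂y = 2(y - t) = 2(-2 - -2) = 0
∂y/∂w = x = 0
∂L/∂w = ∂L/∂y · ∂y/∂w = 0 × 0 = 0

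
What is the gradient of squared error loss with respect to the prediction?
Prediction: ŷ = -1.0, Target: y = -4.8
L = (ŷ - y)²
∂L/∂ŷ = 7.6

∂L/∂ŷ = 2(ŷ - y) = 2(-1.0 - -4.8) = 2(3.8) = 7.6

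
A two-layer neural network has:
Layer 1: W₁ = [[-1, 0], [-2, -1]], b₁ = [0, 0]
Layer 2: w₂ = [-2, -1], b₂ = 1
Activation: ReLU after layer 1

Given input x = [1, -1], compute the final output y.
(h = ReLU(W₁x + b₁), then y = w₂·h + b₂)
y = 1

Layer 1 pre-activation: z₁ = [-1, -1]
After ReLU: h = [0, 0]
Layer 2 output: y = -2×0 + -1×0 + 1 = 1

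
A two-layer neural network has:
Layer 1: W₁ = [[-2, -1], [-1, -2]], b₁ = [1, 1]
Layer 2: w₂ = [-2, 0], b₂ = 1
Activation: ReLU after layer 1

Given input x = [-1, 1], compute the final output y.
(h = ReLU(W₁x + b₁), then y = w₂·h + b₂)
y = -3

Layer 1 pre-activation: z₁ = [2, 0]
After ReLU: h = [2, 0]
Layer 2 output: y = -2×2 + 0×0 + 1 = -3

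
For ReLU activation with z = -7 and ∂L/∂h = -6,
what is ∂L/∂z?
∂L/∂z = 0

h = ReLU(-7) = 0
Since z < 0: ∂h/∂z = 0
∂L/∂z = ∂L/∂h · ∂h/∂z = -6 × 0 = 0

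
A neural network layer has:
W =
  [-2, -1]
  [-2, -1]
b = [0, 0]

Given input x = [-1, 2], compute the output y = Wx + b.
y = [0, 0]

Wx = [-2×-1 + -1×2, -2×-1 + -1×2]
   = [0, 0]
y = Wx + b = [0 + 0, 0 + 0] = [0, 0]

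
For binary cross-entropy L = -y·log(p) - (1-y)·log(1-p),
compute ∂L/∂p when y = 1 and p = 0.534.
∂L/∂p = -1.873

∂L/∂p = -y/p + (1-y)/(1-p) = -1/0.534 + 0 = -1.873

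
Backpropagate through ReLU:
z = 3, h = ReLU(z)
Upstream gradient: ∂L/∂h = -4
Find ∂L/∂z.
∂L/∂z = -4

h = ReLU(3) = 3
Since z > 0: ∂h/∂z = 1
∂L/∂z = ∂L/∂h · ∂h/∂z = -4 × 1 = -4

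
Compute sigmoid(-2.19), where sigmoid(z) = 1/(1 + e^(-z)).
0.1007

sigmoid(-2.19) = 1/(1 + e^(2.19)) = 1/(1 + 8.935) = 0.1007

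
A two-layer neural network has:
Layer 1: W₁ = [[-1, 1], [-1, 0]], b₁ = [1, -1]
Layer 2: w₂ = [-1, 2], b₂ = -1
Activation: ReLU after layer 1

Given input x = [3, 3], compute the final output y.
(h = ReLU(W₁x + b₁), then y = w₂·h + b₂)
y = -2

Layer 1 pre-activation: z₁ = [1, -4]
After ReLU: h = [1, 0]
Layer 2 output: y = -1×1 + 2×0 + -1 = -2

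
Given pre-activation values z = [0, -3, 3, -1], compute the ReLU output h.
h = [0, 0, 3, 0]

ReLU applied element-wise: max(0,0)=0, max(0,-3)=0, max(0,3)=3, max(0,-1)=0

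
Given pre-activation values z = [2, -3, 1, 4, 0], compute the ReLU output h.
h = [2, 0, 1, 4, 0]

ReLU applied element-wise: max(0,2)=2, max(0,-3)=0, max(0,1)=1, max(0,4)=4, max(0,0)=0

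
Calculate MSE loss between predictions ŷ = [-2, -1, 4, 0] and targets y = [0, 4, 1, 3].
MSE = 11.75

MSE = (1/4)((-2-0)² + (-1-4)² + (4-1)² + (0-3)²) = (1/4)(4 + 25 + 9 + 9) = 11.75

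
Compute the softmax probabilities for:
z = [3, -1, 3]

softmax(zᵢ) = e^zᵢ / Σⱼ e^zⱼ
p = [0.4955, 0.0091, 0.4955]

exp(z) = [20.09, 0.3679, 20.09]
Sum = 40.54
p = [0.4955, 0.0091, 0.4955]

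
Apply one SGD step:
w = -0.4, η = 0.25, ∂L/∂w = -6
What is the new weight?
w_new = 1.1

w_new = w - η·∂L/∂w = -0.4 - 0.25×(-6) = -0.4 - (-1.5) = 1.1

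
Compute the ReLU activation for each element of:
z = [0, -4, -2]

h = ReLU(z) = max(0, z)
h = [0, 0, 0]

ReLU applied element-wise: max(0,0)=0, max(0,-4)=0, max(0,-2)=0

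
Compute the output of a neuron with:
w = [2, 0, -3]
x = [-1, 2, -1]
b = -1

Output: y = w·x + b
y = 0

y = (2)(-1) + (0)(2) + (-3)(-1) + -1 = 0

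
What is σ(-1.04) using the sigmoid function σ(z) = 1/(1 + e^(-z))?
0.2611

sigmoid(-1.04) = 1/(1 + e^(1.04)) = 1/(1 + 2.829) = 0.2611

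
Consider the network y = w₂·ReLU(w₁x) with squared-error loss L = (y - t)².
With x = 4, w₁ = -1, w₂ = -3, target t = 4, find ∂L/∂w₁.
∂L/∂w₁ = 0

Forward pass:
z = w₁x = -1×4 = -4
h = ReLU(-4) = 0
y = w₂h = -3×0 = 0

Backward pass:
∂L/∂y = 2(y - t) = 2(0 - 4) = -8
∂y/∂h = w₂ = -3
∂h/∂z = 0 (ReLU derivative)
∂z/∂w₁ = x = 4

∂L/∂w₁ = -8 × -3 × 0 × 4 = 0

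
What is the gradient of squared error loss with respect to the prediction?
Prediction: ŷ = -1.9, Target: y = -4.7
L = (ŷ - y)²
∂L/∂ŷ = 5.6

∂L/∂ŷ = 2(ŷ - y) = 2(-1.9 - -4.7) = 2(2.8) = 5.6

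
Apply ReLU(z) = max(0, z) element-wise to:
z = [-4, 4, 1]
h = [0, 4, 1]

ReLU applied element-wise: max(0,-4)=0, max(0,4)=4, max(0,1)=1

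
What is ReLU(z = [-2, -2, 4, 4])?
h = [0, 0, 4, 4]

ReLU applied element-wise: max(0,-2)=0, max(0,-2)=0, max(0,4)=4, max(0,4)=4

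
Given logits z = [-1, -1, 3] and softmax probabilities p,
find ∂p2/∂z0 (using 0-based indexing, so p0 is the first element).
∂p2/∂z0 = -0.01704

p = softmax(z) = [0.01767, 0.01767, 0.9647]
p2 = 0.9647, p0 = 0.01767

∂p2/∂z0 = -p2 × p0 = -0.9647 × 0.01767 = -0.01704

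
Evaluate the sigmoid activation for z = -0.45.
0.3894

sigmoid(-0.45) = 1/(1 + e^(0.45)) = 1/(1 + 1.568) = 0.3894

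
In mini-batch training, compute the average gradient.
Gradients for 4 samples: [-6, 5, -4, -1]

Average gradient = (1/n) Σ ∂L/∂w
Average gradient = -1.5

Average = (1/4)(-6 + 5 + -4 + -1) = -6/4 = -1.5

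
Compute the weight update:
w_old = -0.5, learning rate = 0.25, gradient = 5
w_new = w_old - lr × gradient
w_new = -1.75

w_new = w - η·∂L/∂w = -0.5 - 0.25×(5) = -0.5 - (1.25) = -1.75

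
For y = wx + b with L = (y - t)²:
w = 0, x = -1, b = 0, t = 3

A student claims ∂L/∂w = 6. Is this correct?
Correct

y = (0)(-1) + 0 = 0
∂L/∂y = 2(y - t) = 2(0 - 3) = -6
∂y/∂w = x = -1
∂L/∂w = -6 × -1 = 6

Claimed value: 6
Correct: The correct gradient is 6.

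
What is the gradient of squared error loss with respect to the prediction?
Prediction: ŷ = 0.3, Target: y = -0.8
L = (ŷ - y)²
∂L/∂ŷ = 2.2

∂L/∂ŷ = 2(ŷ - y) = 2(0.3 - -0.8) = 2(1.1) = 2.2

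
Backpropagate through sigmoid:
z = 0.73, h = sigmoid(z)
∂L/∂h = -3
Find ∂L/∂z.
∂L/∂z = -0.6583

σ(0.73) = 0.6748
σ'(0.73) = σ(0.73)(1 - σ(0.73)) = 0.6748 × 0.3252 = 0.2194
∂L/∂z = ∂L/∂h · σ'(z) = -3 × 0.2194 = -0.6583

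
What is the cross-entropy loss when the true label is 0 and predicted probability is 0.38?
L = 0.478

L = -0·log(0.38) - 1·log(0.62) = -log(0.62) = 0.478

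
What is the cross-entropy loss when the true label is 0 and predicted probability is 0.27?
L = 0.3147

L = -0·log(0.27) - 1·log(0.73) = -log(0.73) = 0.3147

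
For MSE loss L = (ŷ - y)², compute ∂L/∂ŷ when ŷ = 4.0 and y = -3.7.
∂L/∂ŷ = 15.4

∂L/∂ŷ = 2(ŷ - y) = 2(4.0 - -3.7) = 2(7.7) = 15.4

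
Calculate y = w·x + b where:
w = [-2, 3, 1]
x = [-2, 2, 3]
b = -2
y = 11

y = (-2)(-2) + (3)(2) + (1)(3) + -2 = 11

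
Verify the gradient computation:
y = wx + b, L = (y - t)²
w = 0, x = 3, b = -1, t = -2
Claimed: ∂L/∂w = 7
Incorrect

y = (0)(3) + -1 = -1
∂L/∂y = 2(y - t) = 2(-1 - -2) = 2
∂y/∂w = x = 3
∂L/∂w = 2 × 3 = 6

Claimed value: 7
Incorrect: The correct gradient is 6.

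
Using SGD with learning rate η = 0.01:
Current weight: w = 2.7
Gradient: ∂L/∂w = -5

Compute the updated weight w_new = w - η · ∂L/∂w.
w_new = 2.75

w_new = w - η·∂L/∂w = 2.7 - 0.01×(-5) = 2.7 - (-0.05) = 2.75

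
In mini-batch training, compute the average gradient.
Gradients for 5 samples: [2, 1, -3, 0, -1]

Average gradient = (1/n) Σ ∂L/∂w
Average gradient = -0.2

Average = (1/5)(2 + 1 + -3 + 0 + -1) = -1/5 = -0.2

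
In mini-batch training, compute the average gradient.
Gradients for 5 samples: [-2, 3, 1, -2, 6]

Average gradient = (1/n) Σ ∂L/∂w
Average gradient = 1.2

Average = (1/5)(-2 + 3 + 1 + -2 + 6) = 6/5 = 1.2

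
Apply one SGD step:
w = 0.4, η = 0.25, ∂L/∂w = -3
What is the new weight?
w_new = 1.15

w_new = w - η·∂L/∂w = 0.4 - 0.25×(-3) = 0.4 - (-0.75) = 1.15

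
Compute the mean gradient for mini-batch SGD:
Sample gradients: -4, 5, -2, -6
Average gradient = -1.75

Average = (1/4)(-4 + 5 + -2 + -6) = -7/4 = -1.75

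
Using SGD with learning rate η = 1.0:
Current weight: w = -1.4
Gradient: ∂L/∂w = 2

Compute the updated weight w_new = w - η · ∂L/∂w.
w_new = -3.4

w_new = w - η·∂L/∂w = -1.4 - 1.0×(2) = -1.4 - (2) = -3.4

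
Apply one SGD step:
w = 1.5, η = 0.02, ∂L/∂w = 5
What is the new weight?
w_new = 1.4

w_new = w - η·∂L/∂w = 1.5 - 0.02×(5) = 1.5 - (0.1) = 1.4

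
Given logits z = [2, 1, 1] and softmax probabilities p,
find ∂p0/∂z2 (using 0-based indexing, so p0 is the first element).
∂p0/∂z2 = -0.1221

p = softmax(z) = [0.5761, 0.2119, 0.2119]
p0 = 0.5761, p2 = 0.2119

∂p0/∂z2 = -p0 × p2 = -0.5761 × 0.2119 = -0.1221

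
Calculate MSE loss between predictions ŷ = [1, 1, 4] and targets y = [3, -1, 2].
MSE = 4

MSE = (1/3)((1-3)² + (1--1)² + (4-2)²) = (1/3)(4 + 4 + 4) = 4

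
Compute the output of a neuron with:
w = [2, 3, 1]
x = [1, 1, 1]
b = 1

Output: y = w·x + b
y = 7

y = (2)(1) + (3)(1) + (1)(1) + 1 = 7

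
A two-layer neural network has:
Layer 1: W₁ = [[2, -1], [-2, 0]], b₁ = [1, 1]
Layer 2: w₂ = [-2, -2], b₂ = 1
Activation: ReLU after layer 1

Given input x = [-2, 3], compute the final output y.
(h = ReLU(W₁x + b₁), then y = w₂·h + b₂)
y = -9

Layer 1 pre-activation: z₁ = [-6, 5]
After ReLU: h = [0, 5]
Layer 2 output: y = -2×0 + -2×5 + 1 = -9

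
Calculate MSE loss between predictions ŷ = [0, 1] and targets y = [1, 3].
MSE = 2.5

MSE = (1/2)((0-1)² + (1-3)²) = (1/2)(1 + 4) = 2.5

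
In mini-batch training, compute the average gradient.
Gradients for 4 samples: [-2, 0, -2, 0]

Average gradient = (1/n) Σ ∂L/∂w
Average gradient = -1

Average = (1/4)(-2 + 0 + -2 + 0) = -4/4 = -1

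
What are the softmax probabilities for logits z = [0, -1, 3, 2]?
p = [0.0347, 0.0128, 0.6964, 0.2562]

exp(z) = [1, 0.3679, 20.09, 7.389]
Sum = 28.84
p = [0.0347, 0.0128, 0.6964, 0.2562]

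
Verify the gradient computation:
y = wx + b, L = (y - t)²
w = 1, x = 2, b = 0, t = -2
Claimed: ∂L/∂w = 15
Incorrect

y = (1)(2) + 0 = 2
∂L/∂y = 2(y - t) = 2(2 - -2) = 8
∂y/∂w = x = 2
∂L/∂w = 8 × 2 = 16

Claimed value: 15
Incorrect: The correct gradient is 16.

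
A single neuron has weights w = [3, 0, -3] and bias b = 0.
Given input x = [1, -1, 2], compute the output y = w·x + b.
y = -3

y = (3)(1) + (0)(-1) + (-3)(2) + 0 = -3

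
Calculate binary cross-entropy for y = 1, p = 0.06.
L = 2.813

L = -1·log(0.06) - 0·log(0.94) = -log(0.06) = 2.813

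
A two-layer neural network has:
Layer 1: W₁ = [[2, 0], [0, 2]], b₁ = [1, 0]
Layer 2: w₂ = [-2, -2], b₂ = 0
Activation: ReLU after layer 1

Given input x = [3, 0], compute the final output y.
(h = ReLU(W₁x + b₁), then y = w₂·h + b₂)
y = -14

Layer 1 pre-activation: z₁ = [7, 0]
After ReLU: h = [7, 0]
Layer 2 output: y = -2×7 + -2×0 + 0 = -14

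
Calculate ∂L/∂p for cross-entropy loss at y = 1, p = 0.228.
∂L/∂p = -4.386

∂L/∂p = -y/p + (1-y)/(1-p) = -1/0.228 + 0 = -4.386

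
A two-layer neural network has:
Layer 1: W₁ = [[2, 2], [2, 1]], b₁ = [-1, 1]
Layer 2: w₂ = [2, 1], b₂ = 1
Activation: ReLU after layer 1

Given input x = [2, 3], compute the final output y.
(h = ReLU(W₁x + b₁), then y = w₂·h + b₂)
y = 27

Layer 1 pre-activation: z₁ = [9, 8]
After ReLU: h = [9, 8]
Layer 2 output: y = 2×9 + 1×8 + 1 = 27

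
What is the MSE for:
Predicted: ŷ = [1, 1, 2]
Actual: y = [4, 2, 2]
MSE = 3.333

MSE = (1/3)((1-4)² + (1-2)² + (2-2)²) = (1/3)(9 + 1 + 0) = 3.333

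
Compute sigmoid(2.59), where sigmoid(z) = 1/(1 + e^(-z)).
0.9302

sigmoid(2.59) = 1/(1 + e^(-2.59)) = 1/(1 + 0.07502) = 0.9302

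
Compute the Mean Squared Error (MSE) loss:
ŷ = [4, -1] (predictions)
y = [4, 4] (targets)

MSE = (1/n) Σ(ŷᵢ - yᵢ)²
MSE = 12.5

MSE = (1/2)((4-4)² + (-1-4)²) = (1/2)(0 + 25) = 12.5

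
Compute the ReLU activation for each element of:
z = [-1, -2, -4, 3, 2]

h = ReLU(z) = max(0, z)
h = [0, 0, 0, 3, 2]

ReLU applied element-wise: max(0,-1)=0, max(0,-2)=0, max(0,-4)=0, max(0,3)=3, max(0,2)=2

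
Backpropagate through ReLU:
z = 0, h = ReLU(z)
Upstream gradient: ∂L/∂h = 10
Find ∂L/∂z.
∂L/∂z = 0

h = ReLU(0) = 0
At z = 0: ∂h/∂z = 0 (by convention)
∂L/∂z = ∂L/∂h · ∂h/∂z = 10 × 0 = 0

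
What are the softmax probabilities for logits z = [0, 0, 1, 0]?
p = [0.1749, 0.1749, 0.4754, 0.1749]

exp(z) = [1, 1, 2.718, 1]
Sum = 5.718
p = [0.1749, 0.1749, 0.4754, 0.1749]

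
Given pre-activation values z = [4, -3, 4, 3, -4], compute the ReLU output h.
h = [4, 0, 4, 3, 0]

ReLU applied element-wise: max(0,4)=4, max(0,-3)=0, max(0,4)=4, max(0,3)=3, max(0,-4)=0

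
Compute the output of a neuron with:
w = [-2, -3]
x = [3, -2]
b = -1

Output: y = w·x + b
y = -1

y = (-2)(3) + (-3)(-2) + -1 = -1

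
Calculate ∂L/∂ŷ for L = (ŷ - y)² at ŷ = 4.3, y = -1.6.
∂L/∂ŷ = 11.8

∂L/∂ŷ = 2(ŷ - y) = 2(4.3 - -1.6) = 2(5.9) = 11.8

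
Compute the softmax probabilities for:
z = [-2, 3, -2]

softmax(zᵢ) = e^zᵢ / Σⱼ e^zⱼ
p = [0.0066, 0.9867, 0.0066]

exp(z) = [0.1353, 20.09, 0.1353]
Sum = 20.36
p = [0.0066, 0.9867, 0.0066]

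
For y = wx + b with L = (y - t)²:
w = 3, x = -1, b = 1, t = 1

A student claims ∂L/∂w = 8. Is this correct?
Incorrect

y = (3)(-1) + 1 = -2
∂L/∂y = 2(y - t) = 2(-2 - 1) = -6
∂y/∂w = x = -1
∂L/∂w = -6 × -1 = 6

Claimed value: 8
Incorrect: The correct gradient is 6.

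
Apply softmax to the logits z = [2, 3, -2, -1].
p = [0.2641, 0.7179, 0.0048, 0.0131]

exp(z) = [7.389, 20.09, 0.1353, 0.3679]
Sum = 27.98
p = [0.2641, 0.7179, 0.0048, 0.0131]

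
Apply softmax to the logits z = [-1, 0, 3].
p = [0.0171, 0.0466, 0.9362]

exp(z) = [0.3679, 1, 20.09]
Sum = 21.45
p = [0.0171, 0.0466, 0.9362]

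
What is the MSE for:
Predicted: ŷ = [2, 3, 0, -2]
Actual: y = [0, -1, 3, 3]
MSE = 13.5

MSE = (1/4)((2-0)² + (3--1)² + (0-3)² + (-2-3)²) = (1/4)(4 + 16 + 9 + 25) = 13.5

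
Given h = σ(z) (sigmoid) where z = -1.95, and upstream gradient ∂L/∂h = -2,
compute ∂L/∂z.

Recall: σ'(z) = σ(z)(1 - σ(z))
∂L/∂z = -0.2181

σ(-1.95) = 0.1246
σ'(-1.95) = σ(-1.95)(1 - σ(-1.95)) = 0.1246 × 0.8754 = 0.109
∂L/∂z = ∂L/∂h · σ'(z) = -2 × 0.109 = -0.2181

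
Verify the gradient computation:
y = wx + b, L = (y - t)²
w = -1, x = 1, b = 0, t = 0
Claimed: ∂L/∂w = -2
Correct

y = (-1)(1) + 0 = -1
∂L/∂y = 2(y - t) = 2(-1 - 0) = -2
∂y/∂w = x = 1
∂L/∂w = -2 × 1 = -2

Claimed value: -2
Correct: The correct gradient is -2.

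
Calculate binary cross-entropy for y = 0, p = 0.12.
L = 0.1278

L = -0·log(0.12) - 1·log(0.88) = -log(0.88) = 0.1278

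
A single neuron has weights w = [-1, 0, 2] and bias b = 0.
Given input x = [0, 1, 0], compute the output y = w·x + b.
y = 0

y = (-1)(0) + (0)(1) + (2)(0) + 0 = 0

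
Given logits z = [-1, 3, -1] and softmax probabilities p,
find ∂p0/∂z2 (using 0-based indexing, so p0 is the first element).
∂p0/∂z2 = -0.0003122

p = softmax(z) = [0.01767, 0.9647, 0.01767]
p0 = 0.01767, p2 = 0.01767

∂p0/∂z2 = -p0 × p2 = -0.01767 × 0.01767 = -0.0003122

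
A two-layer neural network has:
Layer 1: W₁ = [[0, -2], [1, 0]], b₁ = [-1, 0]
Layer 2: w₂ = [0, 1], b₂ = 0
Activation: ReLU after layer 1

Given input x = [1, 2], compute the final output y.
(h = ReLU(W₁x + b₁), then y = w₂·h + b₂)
y = 1

Layer 1 pre-activation: z₁ = [-5, 1]
After ReLU: h = [0, 1]
Layer 2 output: y = 0×0 + 1×1 + 0 = 1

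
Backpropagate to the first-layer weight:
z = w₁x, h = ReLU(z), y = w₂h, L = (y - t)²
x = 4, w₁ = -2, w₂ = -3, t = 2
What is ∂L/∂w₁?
∂L/∂w₁ = 0

Forward pass:
z = w₁x = -2×4 = -8
h = ReLU(-8) = 0
y = w₂h = -3×0 = 0

Backward pass:
∂L/∂y = 2(y - t) = 2(0 - 2) = -4
∂y/∂h = w₂ = -3
∂h/∂z = 0 (ReLU derivative)
∂z/∂w₁ = x = 4

∂L/∂w₁ = -4 × -3 × 0 × 4 = 0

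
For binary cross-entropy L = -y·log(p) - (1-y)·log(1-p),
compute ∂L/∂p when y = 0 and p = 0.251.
∂L/∂p = 1.335

∂L/∂p = -y/p + (1-y)/(1-p) = 0 + 1/0.749 = 1.335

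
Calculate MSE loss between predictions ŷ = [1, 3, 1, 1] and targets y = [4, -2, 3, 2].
MSE = 9.75

MSE = (1/4)((1-4)² + (3--2)² + (1-3)² + (1-2)²) = (1/4)(9 + 25 + 4 + 1) = 9.75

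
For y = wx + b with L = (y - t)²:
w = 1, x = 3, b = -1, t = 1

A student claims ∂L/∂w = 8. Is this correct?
Incorrect

y = (1)(3) + -1 = 2
∂L/∂y = 2(y - t) = 2(2 - 1) = 2
∂y/∂w = x = 3
∂L/∂w = 2 × 3 = 6

Claimed value: 8
Incorrect: The correct gradient is 6.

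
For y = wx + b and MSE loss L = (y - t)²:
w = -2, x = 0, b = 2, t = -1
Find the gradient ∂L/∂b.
∂L/∂b = 6

y = wx + b = (-2)(0) + 2 = 2
∂L/∂y = 2(y - t) = 2(2 - -1) = 6
∂y/∂b = 1
∂L/∂b = ∂L/∂y · ∂y/∂b = 6 × 1 = 6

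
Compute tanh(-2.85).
-0.9933

tanh(-2.85) = (e^(-2.85) - e^(2.85))/(e^(-2.85) + e^(2.85)) = -0.9933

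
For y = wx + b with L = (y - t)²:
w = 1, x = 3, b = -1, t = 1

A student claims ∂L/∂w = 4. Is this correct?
Incorrect

y = (1)(3) + -1 = 2
∂L/∂y = 2(y - t) = 2(2 - 1) = 2
∂y/∂w = x = 3
∂L/∂w = 2 × 3 = 6

Claimed value: 4
Incorrect: The correct gradient is 6.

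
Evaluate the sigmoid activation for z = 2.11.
0.8919

sigmoid(2.11) = 1/(1 + e^(-2.11)) = 1/(1 + 0.1212) = 0.8919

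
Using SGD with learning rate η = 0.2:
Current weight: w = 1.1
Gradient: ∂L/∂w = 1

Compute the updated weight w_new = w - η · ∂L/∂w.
w_new = 0.9

w_new = w - η·∂L/∂w = 1.1 - 0.2×(1) = 1.1 - (0.2) = 0.9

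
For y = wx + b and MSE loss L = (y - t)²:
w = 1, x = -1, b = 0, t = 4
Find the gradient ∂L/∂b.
∂L/∂b = -10

y = wx + b = (1)(-1) + 0 = -1
∂L/∂y = 2(y - t) = 2(-1 - 4) = -10
∂y/∂b = 1
∂L/∂b = ∂L/∂y · ∂y/∂b = -10 × 1 = -10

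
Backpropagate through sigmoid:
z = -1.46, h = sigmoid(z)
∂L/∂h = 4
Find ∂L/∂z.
∂L/∂z = 0.6118

σ(-1.46) = 0.1885
σ'(-1.46) = σ(-1.46)(1 - σ(-1.46)) = 0.1885 × 0.8115 = 0.1529
∂L/∂z = ∂L/∂h · σ'(z) = 4 × 0.1529 = 0.6118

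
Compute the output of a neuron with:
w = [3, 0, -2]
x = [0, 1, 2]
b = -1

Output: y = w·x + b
y = -5

y = (3)(0) + (0)(1) + (-2)(2) + -1 = -5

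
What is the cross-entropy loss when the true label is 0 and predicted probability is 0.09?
L = 0.09431

L = -0·log(0.09) - 1·log(0.91) = -log(0.91) = 0.09431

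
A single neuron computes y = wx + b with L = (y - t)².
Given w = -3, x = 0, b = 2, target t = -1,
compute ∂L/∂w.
∂L/∂w = 0

y = wx + b = (-3)(0) + 2 = 2
∂L/∂y = 2(y - t) = 2(2 - -1) = 6
∂y/∂w = x = 0
∂L/∂w = ∂L/∂y · ∂y/∂w = 6 × 0 = 0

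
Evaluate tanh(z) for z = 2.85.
0.9933

tanh(2.85) = (e^(2.85) - e^(-2.85))/(e^(2.85) + e^(-2.85)) = 0.9933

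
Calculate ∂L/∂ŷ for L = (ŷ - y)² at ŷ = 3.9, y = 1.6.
∂L/∂ŷ = 4.6

∂L/∂ŷ = 2(ŷ - y) = 2(3.9 - 1.6) = 2(2.3) = 4.6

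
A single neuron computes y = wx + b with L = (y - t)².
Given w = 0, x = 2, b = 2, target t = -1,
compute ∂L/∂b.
∂L/∂b = 6

y = wx + b = (0)(2) + 2 = 2
∂L/∂y = 2(y - t) = 2(2 - -1) = 6
∂y/∂b = 1
∂L/∂b = ∂L/∂y · ∂y/∂b = 6 × 1 = 6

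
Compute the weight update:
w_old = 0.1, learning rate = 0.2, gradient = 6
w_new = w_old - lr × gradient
w_new = -1.1

w_new = w - η·∂L/∂w = 0.1 - 0.2×(6) = 0.1 - (1.2) = -1.1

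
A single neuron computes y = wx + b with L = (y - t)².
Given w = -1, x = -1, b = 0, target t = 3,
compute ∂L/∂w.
∂L/∂w = 4

y = wx + b = (-1)(-1) + 0 = 1
∂L/∂y = 2(y - t) = 2(1 - 3) = -4
∂y/∂w = x = -1
∂L/∂w = ∂L/∂y · ∂y/∂w = -4 × -1 = 4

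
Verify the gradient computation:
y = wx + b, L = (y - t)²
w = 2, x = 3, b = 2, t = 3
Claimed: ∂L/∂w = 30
Correct

y = (2)(3) + 2 = 8
∂L/∂y = 2(y - t) = 2(8 - 3) = 10
∂y/∂w = x = 3
∂L/∂w = 10 × 3 = 30

Claimed value: 30
Correct: The correct gradient is 30.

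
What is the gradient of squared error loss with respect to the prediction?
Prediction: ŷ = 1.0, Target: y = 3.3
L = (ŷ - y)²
∂L/∂ŷ = -4.6

∂L/∂ŷ = 2(ŷ - y) = 2(1.0 - 3.3) = 2(-2.3) = -4.6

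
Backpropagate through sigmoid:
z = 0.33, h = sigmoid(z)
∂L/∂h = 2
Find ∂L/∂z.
∂L/∂z = 0.4866

σ(0.33) = 0.5818
σ'(0.33) = σ(0.33)(1 - σ(0.33)) = 0.5818 × 0.4182 = 0.2433
∂L/∂z = ∂L/∂h · σ'(z) = 2 × 0.2433 = 0.4866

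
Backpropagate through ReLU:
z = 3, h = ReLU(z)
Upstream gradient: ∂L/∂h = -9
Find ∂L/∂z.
∂L/∂z = -9

h = ReLU(3) = 3
Since z > 0: ∂h/∂z = 1
∂L/∂z = ∂L/∂h · ∂h/∂z = -9 × 1 = -9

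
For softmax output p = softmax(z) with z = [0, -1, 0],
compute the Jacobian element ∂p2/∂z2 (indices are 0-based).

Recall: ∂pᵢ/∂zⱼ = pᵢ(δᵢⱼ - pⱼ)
∂p2/∂z2 = 0.244

p = softmax(z) = [0.4223, 0.1554, 0.4223]
p2 = 0.4223

∂p2/∂z2 = p2(1 - p2) = 0.4223 × (1 - 0.4223) = 0.244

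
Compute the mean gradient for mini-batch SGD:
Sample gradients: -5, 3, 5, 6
Average gradient = 2.25

Average = (1/4)(-5 + 3 + 5 + 6) = 9/4 = 2.25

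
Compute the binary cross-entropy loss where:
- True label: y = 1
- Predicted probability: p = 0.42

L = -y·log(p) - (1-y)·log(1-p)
L = 0.8675

L = -1·log(0.42) - 0·log(0.58) = -log(0.42) = 0.8675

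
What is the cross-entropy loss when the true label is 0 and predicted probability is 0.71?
L = 1.238

L = -0·log(0.71) - 1·log(0.29) = -log(0.29) = 1.238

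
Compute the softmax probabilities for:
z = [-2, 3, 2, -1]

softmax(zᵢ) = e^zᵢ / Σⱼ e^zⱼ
p = [0.0048, 0.7179, 0.2641, 0.0131]

exp(z) = [0.1353, 20.09, 7.389, 0.3679]
Sum = 27.98
p = [0.0048, 0.7179, 0.2641, 0.0131]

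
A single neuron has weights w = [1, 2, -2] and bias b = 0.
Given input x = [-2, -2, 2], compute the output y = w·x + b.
y = -10

y = (1)(-2) + (2)(-2) + (-2)(2) + 0 = -10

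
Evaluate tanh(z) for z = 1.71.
0.9366

tanh(1.71) = (e^(1.71) - e^(-1.71))/(e^(1.71) + e^(-1.71)) = 0.9366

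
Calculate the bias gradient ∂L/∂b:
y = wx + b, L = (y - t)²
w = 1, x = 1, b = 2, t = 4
∂L/∂b = -2

y = wx + b = (1)(1) + 2 = 3
∂L/∂y = 2(y - t) = 2(3 - 4) = -2
∂y/∂b = 1
∂L/∂b = ∂L/∂y · ∂y/∂b = -2 × 1 = -2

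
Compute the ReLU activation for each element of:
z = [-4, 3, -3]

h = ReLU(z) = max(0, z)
h = [0, 3, 0]

ReLU applied element-wise: max(0,-4)=0, max(0,3)=3, max(0,-3)=0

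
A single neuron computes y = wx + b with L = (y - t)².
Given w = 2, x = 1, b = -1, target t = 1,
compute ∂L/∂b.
∂L/∂b = 0

y = wx + b = (2)(1) + -1 = 1
∂L/∂y = 2(y - t) = 2(1 - 1) = 0
∂y/∂b = 1
∂L/∂b = ∂L/∂y · ∂y/∂b = 0 × 1 = 0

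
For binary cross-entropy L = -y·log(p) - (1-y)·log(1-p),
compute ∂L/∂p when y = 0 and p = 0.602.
∂L/∂p = 2.513

∂L/∂p = -y/p + (1-y)/(1-p) = 0 + 1/0.398 = 2.513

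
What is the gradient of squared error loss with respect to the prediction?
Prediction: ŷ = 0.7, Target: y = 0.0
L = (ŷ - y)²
∂L/∂ŷ = 1.4

∂L/∂ŷ = 2(ŷ - y) = 2(0.7 - 0.0) = 2(0.7) = 1.4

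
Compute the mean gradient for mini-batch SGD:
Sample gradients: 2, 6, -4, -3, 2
Average gradient = 0.6

Average = (1/5)(2 + 6 + -4 + -3 + 2) = 3/5 = 0.6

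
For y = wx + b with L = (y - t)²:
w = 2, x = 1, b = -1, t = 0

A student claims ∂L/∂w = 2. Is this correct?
Correct

y = (2)(1) + -1 = 1
∂L/∂y = 2(y - t) = 2(1 - 0) = 2
∂y/∂w = x = 1
∂L/∂w = 2 × 1 = 2

Claimed value: 2
Correct: The correct gradient is 2.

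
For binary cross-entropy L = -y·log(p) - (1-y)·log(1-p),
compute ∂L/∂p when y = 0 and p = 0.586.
∂L/∂p = 2.415

∂L/∂p = -y/p + (1-y)/(1-p) = 0 + 1/0.414 = 2.415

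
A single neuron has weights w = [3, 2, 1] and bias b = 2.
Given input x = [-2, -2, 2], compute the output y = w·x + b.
y = -6

y = (3)(-2) + (2)(-2) + (1)(2) + 2 = -6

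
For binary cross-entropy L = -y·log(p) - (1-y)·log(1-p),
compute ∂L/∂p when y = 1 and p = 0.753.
∂L/∂p = -1.328

∂L/∂p = -y/p + (1-y)/(1-p) = -1/0.753 + 0 = -1.328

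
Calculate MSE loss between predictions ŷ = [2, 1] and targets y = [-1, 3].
MSE = 6.5

MSE = (1/2)((2--1)² + (1-3)²) = (1/2)(9 + 4) = 6.5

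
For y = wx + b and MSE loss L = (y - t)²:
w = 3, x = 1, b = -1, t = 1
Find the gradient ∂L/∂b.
∂L/∂b = 2

y = wx + b = (3)(1) + -1 = 2
∂L/∂y = 2(y - t) = 2(2 - 1) = 2
∂y/∂b = 1
∂L/∂b = ∂L/∂y · ∂y/∂b = 2 × 1 = 2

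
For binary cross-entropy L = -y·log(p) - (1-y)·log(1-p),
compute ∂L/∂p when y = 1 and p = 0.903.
∂L/∂p = -1.107

∂L/∂p = -y/p + (1-y)/(1-p) = -1/0.903 + 0 = -1.107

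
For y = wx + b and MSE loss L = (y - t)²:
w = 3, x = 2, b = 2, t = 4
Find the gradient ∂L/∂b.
∂L/∂b = 8

y = wx + b = (3)(2) + 2 = 8
∂L/∂y = 2(y - t) = 2(8 - 4) = 8
∂y/∂b = 1
∂L/∂b = ∂L/∂y · ∂y/∂b = 8 × 1 = 8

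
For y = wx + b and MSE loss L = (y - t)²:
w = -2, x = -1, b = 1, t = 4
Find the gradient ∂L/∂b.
∂L/∂b = -2

y = wx + b = (-2)(-1) + 1 = 3
∂L/∂y = 2(y - t) = 2(3 - 4) = -2
∂y/∂b = 1
∂L/∂b = ∂L/∂y · ∂y/∂b = -2 × 1 = -2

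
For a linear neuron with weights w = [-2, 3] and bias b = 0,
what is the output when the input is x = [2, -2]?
y = -10

y = (-2)(2) + (3)(-2) + 0 = -10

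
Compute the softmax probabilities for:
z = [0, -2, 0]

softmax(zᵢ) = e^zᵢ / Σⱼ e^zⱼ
p = [0.4683, 0.0634, 0.4683]

exp(z) = [1, 0.1353, 1]
Sum = 2.135
p = [0.4683, 0.0634, 0.4683]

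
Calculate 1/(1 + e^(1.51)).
0.1809

sigmoid(-1.51) = 1/(1 + e^(1.51)) = 1/(1 + 4.527) = 0.1809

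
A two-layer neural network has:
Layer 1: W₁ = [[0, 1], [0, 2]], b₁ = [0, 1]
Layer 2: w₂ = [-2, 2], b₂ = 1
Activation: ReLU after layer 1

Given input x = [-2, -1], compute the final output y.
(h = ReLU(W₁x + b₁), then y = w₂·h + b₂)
y = 1

Layer 1 pre-activation: z₁ = [-1, -1]
After ReLU: h = [0, 0]
Layer 2 output: y = -2×0 + 2×0 + 1 = 1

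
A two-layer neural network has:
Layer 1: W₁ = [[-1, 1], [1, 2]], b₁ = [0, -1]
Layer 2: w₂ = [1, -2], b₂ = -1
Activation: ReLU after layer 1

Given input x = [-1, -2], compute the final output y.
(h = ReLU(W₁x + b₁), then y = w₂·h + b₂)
y = -1

Layer 1 pre-activation: z₁ = [-1, -6]
After ReLU: h = [0, 0]
Layer 2 output: y = 1×0 + -2×0 + -1 = -1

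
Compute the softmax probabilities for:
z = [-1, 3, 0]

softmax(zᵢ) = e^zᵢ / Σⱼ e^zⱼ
p = [0.0171, 0.9362, 0.0466]

exp(z) = [0.3679, 20.09, 1]
Sum = 21.45
p = [0.0171, 0.9362, 0.0466]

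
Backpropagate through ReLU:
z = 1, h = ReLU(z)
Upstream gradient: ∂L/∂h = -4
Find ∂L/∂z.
∂L/∂z = -4

h = ReLU(1) = 1
Since z > 0: ∂h/∂z = 1
∂L/∂z = ∂L/∂h · ∂h/∂z = -4 × 1 = -4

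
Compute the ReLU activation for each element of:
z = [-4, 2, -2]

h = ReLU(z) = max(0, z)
h = [0, 2, 0]

ReLU applied element-wise: max(0,-4)=0, max(0,2)=2, max(0,-2)=0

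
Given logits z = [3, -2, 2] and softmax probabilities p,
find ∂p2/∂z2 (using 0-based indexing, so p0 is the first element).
∂p2/∂z2 = 0.196

p = softmax(z) = [0.7275, 0.004902, 0.2676]
p2 = 0.2676

∂p2/∂z2 = p2(1 - p2) = 0.2676 × (1 - 0.2676) = 0.196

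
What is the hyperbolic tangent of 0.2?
0.1974

tanh(0.2) = (e^(0.2) - e^(-0.2))/(e^(0.2) + e^(-0.2)) = 0.1974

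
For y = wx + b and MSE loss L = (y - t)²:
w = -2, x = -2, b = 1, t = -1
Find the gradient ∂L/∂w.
∂L/∂w = -24

y = wx + b = (-2)(-2) + 1 = 5
∂L/∂y = 2(y - t) = 2(5 - -1) = 12
∂y/∂w = x = -2
∂L/∂w = ∂L/∂y · ∂y/∂w = 12 × -2 = -24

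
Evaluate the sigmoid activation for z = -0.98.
0.2729

sigmoid(-0.98) = 1/(1 + e^(0.98)) = 1/(1 + 2.664) = 0.2729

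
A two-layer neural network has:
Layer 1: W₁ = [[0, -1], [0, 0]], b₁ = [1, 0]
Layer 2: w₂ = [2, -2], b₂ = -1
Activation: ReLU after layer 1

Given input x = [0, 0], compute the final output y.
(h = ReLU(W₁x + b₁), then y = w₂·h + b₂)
y = 1

Layer 1 pre-activation: z₁ = [1, 0]
After ReLU: h = [1, 0]
Layer 2 output: y = 2×1 + -2×0 + -1 = 1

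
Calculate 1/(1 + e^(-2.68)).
0.9358

sigmoid(2.68) = 1/(1 + e^(-2.68)) = 1/(1 + 0.06856) = 0.9358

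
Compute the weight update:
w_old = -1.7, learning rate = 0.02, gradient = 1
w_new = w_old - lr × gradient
w_new = -1.72

w_new = w - η·∂L/∂w = -1.7 - 0.02×(1) = -1.7 - (0.02) = -1.72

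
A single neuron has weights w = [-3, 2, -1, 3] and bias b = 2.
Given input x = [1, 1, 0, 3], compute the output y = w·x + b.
y = 10

y = (-3)(1) + (2)(1) + (-1)(0) + (3)(3) + 2 = 10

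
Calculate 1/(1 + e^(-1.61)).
0.8334

sigmoid(1.61) = 1/(1 + e^(-1.61)) = 1/(1 + 0.1999) = 0.8334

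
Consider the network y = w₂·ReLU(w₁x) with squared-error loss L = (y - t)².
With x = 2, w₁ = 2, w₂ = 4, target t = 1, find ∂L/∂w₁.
∂L/∂w₁ = 240

Forward pass:
z = w₁x = 2×2 = 4
h = ReLU(4) = 4
y = w₂h = 4×4 = 16

Backward pass:
∂L/∂y = 2(y - t) = 2(16 - 1) = 30
∂y/∂h = w₂ = 4
∂h/∂z = 1 (ReLU derivative)
∂z/∂w₁ = x = 2

∂L/∂w₁ = 30 × 4 × 1 × 2 = 240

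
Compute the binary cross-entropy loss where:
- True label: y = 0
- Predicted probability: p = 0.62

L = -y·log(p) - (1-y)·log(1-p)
L = 0.9676

L = -0·log(0.62) - 1·log(0.38) = -log(0.38) = 0.9676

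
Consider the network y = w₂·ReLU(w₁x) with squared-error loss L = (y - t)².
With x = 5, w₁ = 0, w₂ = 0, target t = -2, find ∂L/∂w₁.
∂L/∂w₁ = 0

Forward pass:
z = w₁x = 0×5 = 0
h = ReLU(0) = 0
y = w₂h = 0×0 = 0

Backward pass:
∂L/∂y = 2(y - t) = 2(0 - -2) = 4
∂y/∂h = w₂ = 0
∂h/∂z = 0 (ReLU derivative)
∂z/∂w₁ = x = 5

∂L/∂w₁ = 4 × 0 × 0 × 5 = 0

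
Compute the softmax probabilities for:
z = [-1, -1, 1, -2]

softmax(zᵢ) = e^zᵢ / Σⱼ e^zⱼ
p = [0.1025, 0.1025, 0.7573, 0.0377]

exp(z) = [0.3679, 0.3679, 2.718, 0.1353]
Sum = 3.589
p = [0.1025, 0.1025, 0.7573, 0.0377]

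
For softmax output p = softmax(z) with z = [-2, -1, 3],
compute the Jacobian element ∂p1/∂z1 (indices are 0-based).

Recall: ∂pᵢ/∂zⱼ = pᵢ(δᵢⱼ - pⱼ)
∂p1/∂z1 = 0.01755

p = softmax(z) = [0.006573, 0.01787, 0.9756]
p1 = 0.01787

∂p1/∂z1 = p1(1 - p1) = 0.01787 × (1 - 0.01787) = 0.01755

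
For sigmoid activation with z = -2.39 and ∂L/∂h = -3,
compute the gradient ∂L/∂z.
∂L/∂z = -0.2307

σ(-2.39) = 0.08394
σ'(-2.39) = σ(-2.39)(1 - σ(-2.39)) = 0.08394 × 0.9161 = 0.07689
∂L/∂z = ∂L/∂h · σ'(z) = -3 × 0.07689 = -0.2307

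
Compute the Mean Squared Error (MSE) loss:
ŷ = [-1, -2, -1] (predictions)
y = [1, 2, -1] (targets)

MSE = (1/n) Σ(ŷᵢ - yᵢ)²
MSE = 6.667

MSE = (1/3)((-1-1)² + (-2-2)² + (-1--1)²) = (1/3)(4 + 16 + 0) = 6.667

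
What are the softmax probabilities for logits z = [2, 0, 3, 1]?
p = [0.2369, 0.0321, 0.6439, 0.0871]

exp(z) = [7.389, 1, 20.09, 2.718]
Sum = 31.19
p = [0.2369, 0.0321, 0.6439, 0.0871]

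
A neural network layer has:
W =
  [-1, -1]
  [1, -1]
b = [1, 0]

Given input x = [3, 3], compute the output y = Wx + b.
y = [-5, 0]

Wx = [-1×3 + -1×3, 1×3 + -1×3]
   = [-6, 0]
y = Wx + b = [-6 + 1, 0 + 0] = [-5, 0]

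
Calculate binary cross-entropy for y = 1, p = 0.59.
L = 0.5276

L = -1·log(0.59) - 0·log(0.41) = -log(0.59) = 0.5276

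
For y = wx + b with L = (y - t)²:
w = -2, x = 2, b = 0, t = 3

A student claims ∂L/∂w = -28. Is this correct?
Correct

y = (-2)(2) + 0 = -4
∂L/∂y = 2(y - t) = 2(-4 - 3) = -14
∂y/∂w = x = 2
∂L/∂w = -14 × 2 = -28

Claimed value: -28
Correct: The correct gradient is -28.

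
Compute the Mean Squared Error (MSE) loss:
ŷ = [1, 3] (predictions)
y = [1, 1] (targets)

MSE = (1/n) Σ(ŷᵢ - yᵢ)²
MSE = 2

MSE = (1/2)((1-1)² + (3-1)²) = (1/2)(0 + 4) = 2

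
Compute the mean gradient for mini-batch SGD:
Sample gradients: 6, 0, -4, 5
Average gradient = 1.75

Average = (1/4)(6 + 0 + -4 + 5) = 7/4 = 1.75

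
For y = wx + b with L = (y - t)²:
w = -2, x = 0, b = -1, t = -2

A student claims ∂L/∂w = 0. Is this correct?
Correct

y = (-2)(0) + -1 = -1
∂L/∂y = 2(y - t) = 2(-1 - -2) = 2
∂y/∂w = x = 0
∂L/∂w = 2 × 0 = 0

Claimed value: 0
Correct: The correct gradient is 0.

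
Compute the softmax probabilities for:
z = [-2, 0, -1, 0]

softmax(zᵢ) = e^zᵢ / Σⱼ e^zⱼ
p = [0.0541, 0.3995, 0.147, 0.3995]

exp(z) = [0.1353, 1, 0.3679, 1]
Sum = 2.503
p = [0.0541, 0.3995, 0.147, 0.3995]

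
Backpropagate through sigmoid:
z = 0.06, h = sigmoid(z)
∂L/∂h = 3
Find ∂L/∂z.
∂L/∂z = 0.7493

σ(0.06) = 0.515
σ'(0.06) = σ(0.06)(1 - σ(0.06)) = 0.515 × 0.485 = 0.2498
∂L/∂z = ∂L/∂h · σ'(z) = 3 × 0.2498 = 0.7493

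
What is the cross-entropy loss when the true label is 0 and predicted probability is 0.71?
L = 1.238

L = -0·log(0.71) - 1·log(0.29) = -log(0.29) = 1.238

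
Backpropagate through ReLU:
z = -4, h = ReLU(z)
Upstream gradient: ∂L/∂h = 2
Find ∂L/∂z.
∂L/∂z = 0

h = ReLU(-4) = 0
Since z < 0: ∂h/∂z = 0
∂L/∂z = ∂L/∂h · ∂h/∂z = 2 × 0 = 0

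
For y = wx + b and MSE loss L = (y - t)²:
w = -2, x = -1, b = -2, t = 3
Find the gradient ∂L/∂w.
∂L/∂w = 6

y = wx + b = (-2)(-1) + -2 = 0
∂L/∂y = 2(y - t) = 2(0 - 3) = -6
∂y/∂w = x = -1
∂L/∂w = ∂L/∂y · ∂y/∂w = -6 × -1 = 6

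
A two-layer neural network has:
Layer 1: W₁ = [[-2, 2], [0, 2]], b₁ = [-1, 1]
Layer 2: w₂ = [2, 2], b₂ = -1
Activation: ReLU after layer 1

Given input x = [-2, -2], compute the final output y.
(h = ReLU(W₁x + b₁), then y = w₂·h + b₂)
y = -1

Layer 1 pre-activation: z₁ = [-1, -3]
After ReLU: h = [0, 0]
Layer 2 output: y = 2×0 + 2×0 + -1 = -1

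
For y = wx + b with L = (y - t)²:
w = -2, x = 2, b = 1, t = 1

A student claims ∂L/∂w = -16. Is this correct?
Correct

y = (-2)(2) + 1 = -3
∂L/∂y = 2(y - t) = 2(-3 - 1) = -8
∂y/∂w = x = 2
∂L/∂w = -8 × 2 = -16

Claimed value: -16
Correct: The correct gradient is -16.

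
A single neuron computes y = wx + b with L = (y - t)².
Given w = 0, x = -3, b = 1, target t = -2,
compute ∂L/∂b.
∂L/∂b = 6

y = wx + b = (0)(-3) + 1 = 1
∂L/∂y = 2(y - t) = 2(1 - -2) = 6
∂y/∂b = 1
∂L/∂b = ∂L/∂y · ∂y/∂b = 6 × 1 = 6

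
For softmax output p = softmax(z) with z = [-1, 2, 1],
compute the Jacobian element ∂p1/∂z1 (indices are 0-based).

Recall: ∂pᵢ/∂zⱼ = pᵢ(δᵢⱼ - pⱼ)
∂p1/∂z1 = 0.2078

p = softmax(z) = [0.03512, 0.7054, 0.2595]
p1 = 0.7054

∂p1/∂z1 = p1(1 - p1) = 0.7054 × (1 - 0.7054) = 0.2078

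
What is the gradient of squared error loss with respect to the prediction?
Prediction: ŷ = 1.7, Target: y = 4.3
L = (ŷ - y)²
∂L/∂ŷ = -5.2

∂L/∂ŷ = 2(ŷ - y) = 2(1.7 - 4.3) = 2(-2.6) = -5.2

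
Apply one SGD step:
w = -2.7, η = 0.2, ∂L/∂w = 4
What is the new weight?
w_new = -3.5

w_new = w - η·∂L/∂w = -2.7 - 0.2×(4) = -2.7 - (0.8) = -3.5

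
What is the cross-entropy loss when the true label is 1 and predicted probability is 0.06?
L = 2.813

L = -1·log(0.06) - 0·log(0.94) = -log(0.06) = 2.813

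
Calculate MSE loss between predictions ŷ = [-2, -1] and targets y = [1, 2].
MSE = 9

MSE = (1/2)((-2-1)² + (-1-2)²) = (1/2)(9 + 9) = 9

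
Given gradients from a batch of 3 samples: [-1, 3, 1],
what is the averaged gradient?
Average gradient = 1

Average = (1/3)(-1 + 3 + 1) = 3/3 = 1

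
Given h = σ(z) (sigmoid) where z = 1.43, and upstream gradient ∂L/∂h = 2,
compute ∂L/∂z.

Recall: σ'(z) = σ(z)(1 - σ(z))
∂L/∂z = 0.3116

σ(1.43) = 0.8069
σ'(1.43) = σ(1.43)(1 - σ(1.43)) = 0.8069 × 0.1931 = 0.1558
∂L/∂z = ∂L/∂h · σ'(z) = 2 × 0.1558 = 0.3116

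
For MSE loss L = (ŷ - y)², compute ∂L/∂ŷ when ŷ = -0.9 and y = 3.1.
∂L/∂ŷ = -8.0

∂L/∂ŷ = 2(ŷ - y) = 2(-0.9 - 3.1) = 2(-4.0) = -8.0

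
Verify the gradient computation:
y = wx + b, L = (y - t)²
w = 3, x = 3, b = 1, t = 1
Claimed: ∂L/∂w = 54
Correct

y = (3)(3) + 1 = 10
∂L/∂y = 2(y - t) = 2(10 - 1) = 18
∂y/∂w = x = 3
∂L/∂w = 18 × 3 = 54

Claimed value: 54
Correct: The correct gradient is 54.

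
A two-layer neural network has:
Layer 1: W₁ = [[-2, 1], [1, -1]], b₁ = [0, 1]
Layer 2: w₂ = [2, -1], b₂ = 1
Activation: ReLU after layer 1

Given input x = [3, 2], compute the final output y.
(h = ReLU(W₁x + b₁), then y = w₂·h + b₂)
y = -1

Layer 1 pre-activation: z₁ = [-4, 2]
After ReLU: h = [0, 2]
Layer 2 output: y = 2×0 + -1×2 + 1 = -1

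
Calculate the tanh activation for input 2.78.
0.9923

tanh(2.78) = (e^(2.78) - e^(-2.78))/(e^(2.78) + e^(-2.78)) = 0.9923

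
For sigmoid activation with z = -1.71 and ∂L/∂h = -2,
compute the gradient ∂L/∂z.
∂L/∂z = -0.2594

σ(-1.71) = 0.1532
σ'(-1.71) = σ(-1.71)(1 - σ(-1.71)) = 0.1532 × 0.8468 = 0.1297
∂L/∂z = ∂L/∂h · σ'(z) = -2 × 0.1297 = -0.2594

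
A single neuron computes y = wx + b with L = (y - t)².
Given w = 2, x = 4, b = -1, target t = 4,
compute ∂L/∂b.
∂L/∂b = 6

y = wx + b = (2)(4) + -1 = 7
∂L/∂y = 2(y - t) = 2(7 - 4) = 6
∂y/∂b = 1
∂L/∂b = ∂L/∂y · ∂y/∂b = 6 × 1 = 6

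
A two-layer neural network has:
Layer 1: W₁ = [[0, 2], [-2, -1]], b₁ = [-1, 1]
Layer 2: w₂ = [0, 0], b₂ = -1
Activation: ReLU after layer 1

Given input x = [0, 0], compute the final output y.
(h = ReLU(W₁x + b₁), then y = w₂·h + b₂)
y = -1

Layer 1 pre-activation: z₁ = [-1, 1]
After ReLU: h = [0, 1]
Layer 2 output: y = 0×0 + 0×1 + -1 = -1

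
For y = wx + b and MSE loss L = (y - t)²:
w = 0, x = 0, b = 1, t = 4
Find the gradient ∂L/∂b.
∂L/∂b = -6

y = wx + b = (0)(0) + 1 = 1
∂L/∂y = 2(y - t) = 2(1 - 4) = -6
∂y/∂b = 1
∂L/∂b = ∂L/∂y · ∂y/∂b = -6 × 1 = -6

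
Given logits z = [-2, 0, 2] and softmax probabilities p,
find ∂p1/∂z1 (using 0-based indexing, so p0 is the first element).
∂p1/∂z1 = 0.1035

p = softmax(z) = [0.01588, 0.1173, 0.8668]
p1 = 0.1173

∂p1/∂z1 = p1(1 - p1) = 0.1173 × (1 - 0.1173) = 0.1035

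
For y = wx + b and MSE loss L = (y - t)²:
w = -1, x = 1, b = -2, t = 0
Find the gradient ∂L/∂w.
∂L/∂w = -6

y = wx + b = (-1)(1) + -2 = -3
∂L/∂y = 2(y - t) = 2(-3 - 0) = -6
∂y/∂w = x = 1
∂L/∂w = ∂L/∂y · ∂y/∂w = -6 × 1 = -6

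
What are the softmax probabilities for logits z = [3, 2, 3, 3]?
p = [0.2969, 0.1092, 0.2969, 0.2969]

exp(z) = [20.09, 7.389, 20.09, 20.09]
Sum = 67.65
p = [0.2969, 0.1092, 0.2969, 0.2969]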